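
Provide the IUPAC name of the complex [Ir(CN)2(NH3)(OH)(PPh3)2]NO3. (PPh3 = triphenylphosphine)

The 1 nitrate counter-ion carries a total charge of -1, so each complex ion is 1+.
Ligand charges: 1×ammine (neutral), 2×cyano (-1 each), 1×hydroxo (-1 each), 2×triphenylphosphine (neutral); total -3. So Ir + (-3) = 1+, giving Ir = +4.
Ligands are named alphabetically: ammine before cyano before hydroxo before triphenylphosphine.

amminedicyanohydroxobis(triphenylphosphine)iridium(IV) nitrate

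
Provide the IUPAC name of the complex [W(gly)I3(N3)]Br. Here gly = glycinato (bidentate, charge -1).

The 1 bromide counter-ion carries a total charge of -1, so each complex ion is 1+.
Ligand charges: 3×iodo (-1 each), 1×glycinato (-1 each), 1×azido (-1 each); total -5. So W + (-5) = 1+, giving W = +6.
Ligands are named alphabetically: azido before glycinato before iodo.

azido(glycinato)triiodotungsten(VI) bromide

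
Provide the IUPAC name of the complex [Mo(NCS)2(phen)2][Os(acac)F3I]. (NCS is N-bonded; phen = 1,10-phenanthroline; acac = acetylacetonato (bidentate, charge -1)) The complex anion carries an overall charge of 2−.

The complex anion is given as 2−; its ligand charges sum to -5, so Os = +3.
A 1:1 salt means the cation carries the equal and opposite charge, 2+.
Cation: ligand charges sum to -2; for the ion to be 2+, Mo = +4.

diisothiocyanatobis(1,10-phenanthroline)molybdenum(IV) (acetylacetonato)trifluoroiodoosmate(III)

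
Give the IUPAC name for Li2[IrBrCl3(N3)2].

lithium diazidobromotrichloroiridate(IV)

The 2 lithium counter-ions carry a total charge of +2, so each complex ion is 2−.
Ligand charges: 3×chloro (-1 each), 2×azido (-1 each), 1×bromo (-1 each); total -6. So Ir + (-6) = 2−, giving Ir = +4.
Ligands are named alphabetically: azido before bromo before chloro.
The complex ion is anionic, so iridium takes the -ate form iridate(IV).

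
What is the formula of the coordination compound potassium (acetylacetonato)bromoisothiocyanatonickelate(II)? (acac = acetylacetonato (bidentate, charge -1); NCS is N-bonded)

K[Ni(acac)Br(NCS)]

Ligands: 1 acetylacetonato (acac, -1), 1 isothiocyanato (NCS, -1), 1 bromo (Br, -1). Ligand charge sum = -3.
With Ni in oxidation state +2, the complex ion is [Ni...]^1−.
Charge balance with potassium (+1) requires 1 complex ion per 1 potassium.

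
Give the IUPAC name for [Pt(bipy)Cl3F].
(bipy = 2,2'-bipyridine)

There is no counter-ion, so the complex is neutral overall.
Ligand charges: 1×fluoro (-1 each), 3×chloro (-1 each), 1×2,2'-bipyridine (neutral); total -4. So Pt + (-4) = 0, giving Pt = +4.
Ligands are named alphabetically: bipyridine before chloro before fluoro.

(2,2'-bipyridine)trichlorofluoroplatinum(IV)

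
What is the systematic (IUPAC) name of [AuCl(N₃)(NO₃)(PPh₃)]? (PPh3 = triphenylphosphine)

There is no counter-ion, so the complex is neutral overall.
Ligand charges: 1×azido (-1 each), 1×nitrato (-1 each), 1×chloro (-1 each), 1×triphenylphosphine (neutral); total -3. So Au + (-3) = 0, giving Au = +3.
Ligands are named alphabetically: azido before chloro before nitrato before triphenylphosphine.

azidochloronitrato(triphenylphosphine)gold(III)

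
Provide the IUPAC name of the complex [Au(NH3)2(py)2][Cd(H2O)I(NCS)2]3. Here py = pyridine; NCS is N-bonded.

diamminebis(pyridine)gold(III) aquaiododiisothiocyanatocadmate(II)

Both ions are complex: the cation is named first with the plain metal name, the anion second with the -ate form; each ion's ligands are alphabetised independently.
Cadmium is always +2 in its complexes; the anion's ligand charges sum to -3, so the complex anion is 1−.
With 3 anions per cation, the cation must be 3×1 = 3+.
Cation: ligand charges sum to 0; for the ion to be 3+, Au = +3.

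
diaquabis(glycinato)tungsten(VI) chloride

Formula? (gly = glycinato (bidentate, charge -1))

[W(gly)2(H2O)2]Cl4

Ligands: 2 aqua (H2O, neutral), 2 glycinato (gly, -1). Ligand charge sum = -2.
With W in oxidation state +6, the complex ion is [W...]^4+.
Charge balance with chloride (-1) requires 1 complex ion per 4 chloride.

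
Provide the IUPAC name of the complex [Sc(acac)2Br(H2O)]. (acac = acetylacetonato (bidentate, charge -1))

bis(acetylacetonato)aquabromoscandium(III)

There is no counter-ion, so the complex is neutral overall.
Ligand charges: 1×bromo (-1 each), 1×aqua (neutral), 2×acetylacetonato (-1 each); total -3. So Sc + (-3) = 0, giving Sc = +3.
Ligands are named alphabetically: acetylacetonato before aqua before bromo.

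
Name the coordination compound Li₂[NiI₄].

The 2 lithium counter-ions carry a total charge of +2, so each complex ion is 2−.
Ligand charges: 4×iodo (-1 each); total -4. So Ni + (-4) = 2−, giving Ni = +2.
The complex ion is anionic, so nickel takes the -ate form nickelate(II).

lithium tetraiodonickelate(II)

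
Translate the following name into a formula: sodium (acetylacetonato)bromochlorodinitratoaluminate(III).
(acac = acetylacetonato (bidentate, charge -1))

Ligands: 2 nitrato (NO3, -1), 1 acetylacetonato (acac, -1), 1 chloro (Cl, -1), 1 bromo (Br, -1). Ligand charge sum = -5.
With Al in oxidation state +3, the complex ion is [Al...]^2−.
Charge balance with sodium (+1) requires 1 complex ion per 2 sodium.

Na2[Al(acac)BrCl(NO3)2]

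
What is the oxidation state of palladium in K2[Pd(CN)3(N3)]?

+2

2 potassium outside the brackets (+1 each) → the complex ion is 2−.
Ligand charges: 3×CN = -3; 1×N3 = -1; sum -4.
Pd + (-4) = 2− ⇒ Pd is +2.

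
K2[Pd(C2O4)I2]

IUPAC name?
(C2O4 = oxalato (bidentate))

The 2 potassium counter-ions carry a total charge of +2, so each complex ion is 2−.
Ligand charges: 2×iodo (-1 each), 1×oxalato (-2 each); total -4. So Pd + (-4) = 2−, giving Pd = +2.
Ligands are named alphabetically: iodo before oxalato.
The complex ion is anionic, so palladium takes the -ate form palladate(II).

potassium diiodooxalatopalladate(II)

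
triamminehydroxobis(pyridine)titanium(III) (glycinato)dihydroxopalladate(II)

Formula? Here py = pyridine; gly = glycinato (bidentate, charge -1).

[Ti(NH3)3(OH)(py)2][Pd(gly)(OH)2]2

Cation [Ti…]: ligand charges -1, Ti(III) ⇒ ion charge 2+.
Anion [Pd…]: ligand charges -3, Pd(II) ⇒ ion charge 1−.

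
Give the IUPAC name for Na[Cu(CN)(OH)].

sodium cyanohydroxocuprate(I)

The 1 sodium counter-ion carries a total charge of +1, so each complex ion is 1−.
Ligand charges: 1×cyano (-1 each), 1×hydroxo (-1 each); total -2. So Cu + (-2) = 1−, giving Cu = +1.
Ligands are named alphabetically: cyano before hydroxo.
The complex ion is anionic, so copper takes the -ate form cuprate(I).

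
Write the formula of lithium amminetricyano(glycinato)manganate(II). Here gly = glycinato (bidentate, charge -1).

Ligands: 1 ammine (NH3, neutral), 3 cyano (CN, -1), 1 glycinato (gly, -1). Ligand charge sum = -4.
Charge balance with lithium (+1) requires 1 complex ion per 2 lithium.

Li2[Mn(CN)3(gly)(NH3)]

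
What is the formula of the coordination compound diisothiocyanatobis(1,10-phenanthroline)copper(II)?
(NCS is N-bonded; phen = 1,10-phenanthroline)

[Cu(NCS)2(phen)2]

Ligands: 2 isothiocyanato (NCS, -1), 2 1,10-phenanthroline (phen, neutral). Ligand charge sum = -2.
With Cu in oxidation state +2, the complex ion is [Cu...].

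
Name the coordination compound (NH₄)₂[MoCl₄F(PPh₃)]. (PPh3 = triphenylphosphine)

The 2 ammonium counter-ions carry a total charge of +2, so each complex ion is 2−.
Ligand charges: 1×fluoro (-1 each), 4×chloro (-1 each), 1×triphenylphosphine (neutral); total -5. So Mo + (-5) = 2−, giving Mo = +3.
The complex ion is anionic, so molybdenum takes the -ate form molybdate(III).

ammonium tetrachlorofluoro(triphenylphosphine)molybdate(III)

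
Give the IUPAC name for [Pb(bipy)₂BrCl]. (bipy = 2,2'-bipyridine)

There is no counter-ion, so the complex is neutral overall.
Ligand charges: 1×bromo (-1 each), 1×chloro (-1 each), 2×2,2'-bipyridine (neutral); total -2. So Pb + (-2) = 0, giving Pb = +2.
Ligands are named alphabetically: bipyridine before bromo before chloro.

bis(2,2'-bipyridine)bromochlorolead(II)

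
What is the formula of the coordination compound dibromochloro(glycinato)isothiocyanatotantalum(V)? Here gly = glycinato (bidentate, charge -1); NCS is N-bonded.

Ligands: 1 chloro (Cl, -1), 1 glycinato (gly, -1), 2 bromo (Br, -1), 1 isothiocyanato (NCS, -1). Ligand charge sum = -5.
With Ta in oxidation state +5, the complex ion is [Ta...].

[TaBr2Cl(gly)(NCS)]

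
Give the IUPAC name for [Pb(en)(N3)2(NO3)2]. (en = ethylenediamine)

diazido(ethylenediamine)dinitratolead(IV)

There is no counter-ion, so the complex is neutral overall.
Ligand charges: 2×nitrato (-1 each), 2×azido (-1 each), 1×ethylenediamine (neutral); total -4. So Pb + (-4) = 0, giving Pb = +4.
Ligands are named alphabetically: azido before ethylenediamine before nitrato.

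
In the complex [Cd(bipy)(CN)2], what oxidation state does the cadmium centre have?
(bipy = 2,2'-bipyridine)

+2

No counter-ion: the bracketed complex is neutral.
Ligand charges: 2×CN = -2; 1×bipy neutral; sum -2.
Cd + (-2) = 0 ⇒ Cd is +2.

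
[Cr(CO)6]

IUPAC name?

There is no counter-ion, so the complex is neutral overall.
Ligand charges: 6×carbonyl (neutral); total 0. So Cr + (0) = 0, giving Cr = 0.

hexacarbonylchromium(0)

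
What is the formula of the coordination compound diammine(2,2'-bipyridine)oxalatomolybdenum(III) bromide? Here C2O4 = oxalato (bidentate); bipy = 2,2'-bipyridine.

Ligands: 1 oxalato (C2O4, -2), 2 ammine (NH3, neutral), 1 2,2'-bipyridine (bipy, neutral). Ligand charge sum = -2.
With Mo in oxidation state +3, the complex ion is [Mo...]^1+.
Charge balance with bromide (-1) requires 1 complex ion per 1 bromide.

[Mo(bipy)(C2O4)(NH3)2]Br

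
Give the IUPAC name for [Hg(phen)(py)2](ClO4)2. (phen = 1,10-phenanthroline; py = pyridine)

The 2 perchlorate counter-ions carry a total charge of -2, so each complex ion is 2+.
Ligand charges: 1×1,10-phenanthroline (neutral), 2×pyridine (neutral); total 0. So Hg + (0) = 2+, giving Hg = +2.
Ligands are named alphabetically: phenanthroline before pyridine.

(1,10-phenanthroline)bis(pyridine)mercury(II) perchlorate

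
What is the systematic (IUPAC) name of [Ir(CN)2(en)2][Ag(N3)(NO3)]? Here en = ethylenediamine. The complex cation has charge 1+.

dicyanobis(ethylenediamine)iridium(III) azidonitratoargentate(I)

The complex cation is given as 1+; its ligand charges sum to -2, so Ir = +3.
A 1:1 salt means the anion carries the equal and opposite charge, 1−.
Anion: ligand charges sum to -2; for the ion to be 1−, Ag = +1.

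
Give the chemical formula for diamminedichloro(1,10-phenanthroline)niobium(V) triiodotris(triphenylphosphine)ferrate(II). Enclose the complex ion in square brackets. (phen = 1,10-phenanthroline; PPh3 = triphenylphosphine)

Cation [Nb…]: ligand charges -2, Nb(V) ⇒ ion charge 3+.
Anion [Fe…]: ligand charges -3, Fe(II) ⇒ ion charge 1−.
One 3+ cation requires 3 of the 1− anion.

[NbCl2(NH3)2(phen)][FeI3(PPh3)3]3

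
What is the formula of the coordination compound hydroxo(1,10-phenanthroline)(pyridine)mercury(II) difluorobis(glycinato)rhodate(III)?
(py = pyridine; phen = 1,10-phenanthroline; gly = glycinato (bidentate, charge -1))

[Hg(OH)(phen)(py)][RhF2(gly)2]

Cation [Hg…]: ligand charges -1, Hg(II) ⇒ ion charge 1+.
Anion [Rh…]: ligand charges -4, Rh(III) ⇒ ion charge 1−.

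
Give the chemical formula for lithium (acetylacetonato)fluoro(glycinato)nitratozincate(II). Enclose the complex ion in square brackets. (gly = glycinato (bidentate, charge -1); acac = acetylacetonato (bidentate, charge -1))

Li2[Zn(acac)F(gly)(NO3)]

Ligands: 1 fluoro (F, -1), 1 glycinato (gly, -1), 1 nitrato (NO3, -1), 1 acetylacetonato (acac, -1). Ligand charge sum = -4.
With Zn in oxidation state +2, the complex ion is [Zn...]^2−.
Charge balance with lithium (+1) requires 1 complex ion per 2 lithium.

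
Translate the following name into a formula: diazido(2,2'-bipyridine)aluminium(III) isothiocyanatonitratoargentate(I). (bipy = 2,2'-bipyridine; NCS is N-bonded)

Cation [Al…]: ligand charges -2, Al(III) ⇒ ion charge 1+.
Anion [Ag…]: ligand charges -2, Ag(I) ⇒ ion charge 1−.

[Al(bipy)(N3)2][Ag(NCS)(NO3)]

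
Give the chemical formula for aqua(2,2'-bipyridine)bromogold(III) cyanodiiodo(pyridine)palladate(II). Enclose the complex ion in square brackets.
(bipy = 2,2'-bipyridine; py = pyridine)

Cation [Au…]: ligand charges -1, Au(III) ⇒ ion charge 2+.
Anion [Pd…]: ligand charges -3, Pd(II) ⇒ ion charge 1−.

[Au(bipy)Br(H2O)][Pd(CN)I2(py)]2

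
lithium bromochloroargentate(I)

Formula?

Li[AgBrCl]

Ligands: 1 chloro (Cl, -1), 1 bromo (Br, -1). Ligand charge sum = -2.
With Ag in oxidation state +1, the complex ion is [Ag...]^1−.
Charge balance with lithium (+1) requires 1 complex ion per 1 lithium.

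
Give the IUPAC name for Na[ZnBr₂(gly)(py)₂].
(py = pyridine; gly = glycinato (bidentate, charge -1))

The 1 sodium counter-ion carries a total charge of +1, so each complex ion is 1−.
Ligand charges: 2×pyridine (neutral), 2×bromo (-1 each), 1×glycinato (-1 each); total -3. So Zn + (-3) = 1−, giving Zn = +2.
Ligands are named alphabetically: bromo before glycinato before pyridine.
The complex ion is anionic, so zinc takes the -ate form zincate(II).

sodium dibromo(glycinato)bis(pyridine)zincate(II)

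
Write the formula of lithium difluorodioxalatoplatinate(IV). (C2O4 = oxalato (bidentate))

Ligands: 2 fluoro (F, -1), 2 oxalato (C2O4, -2). Ligand charge sum = -6.
With Pt in oxidation state +4, the complex ion is [Pt...]^2−.
Charge balance with lithium (+1) requires 1 complex ion per 2 lithium.

Li2[Pt(C2O4)2F2]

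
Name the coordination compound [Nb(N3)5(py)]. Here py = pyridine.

pentaazido(pyridine)niobium(V)

There is no counter-ion, so the complex is neutral overall.
Ligand charges: 1×pyridine (neutral), 5×azido (-1 each); total -5. So Nb + (-5) = 0, giving Nb = +5.
Ligands are named alphabetically: azido before pyridine.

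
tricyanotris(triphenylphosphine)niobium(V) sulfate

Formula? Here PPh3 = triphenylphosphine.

[Nb(CN)3(PPh3)3]SO4

Ligands: 3 triphenylphosphine (PPh3, neutral), 3 cyano (CN, -1). Ligand charge sum = -3.
With Nb in oxidation state +5, the complex ion is [Nb...]^2+.
Charge balance with sulfate (-2) requires 1 complex ion per 1 sulfate.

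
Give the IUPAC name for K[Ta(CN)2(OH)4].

potassium dicyanotetrahydroxotantalate(V)

The 1 potassium counter-ion carries a total charge of +1, so each complex ion is 1−.
Ligand charges: 2×cyano (-1 each), 4×hydroxo (-1 each); total -6. So Ta + (-6) = 1−, giving Ta = +5.
Ligands are named alphabetically: cyano before hydroxo.
The complex ion is anionic, so tantalum takes the -ate form tantalate(V).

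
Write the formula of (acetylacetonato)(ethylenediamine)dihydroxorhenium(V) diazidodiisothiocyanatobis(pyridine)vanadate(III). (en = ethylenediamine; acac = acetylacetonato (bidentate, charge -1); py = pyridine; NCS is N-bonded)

Cation [Re…]: ligand charges -3, Re(V) ⇒ ion charge 2+.
Anion [V…]: ligand charges -4, V(III) ⇒ ion charge 1−.
One 2+ cation requires 2 of the 1− anion.

[Re(acac)(en)(OH)2][V(N3)2(NCS)2(py)2]2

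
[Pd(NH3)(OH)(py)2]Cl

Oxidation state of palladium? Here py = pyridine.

1 chloride outside the brackets (-1 each) → the complex ion is 1+.
Ligand charges: 1×NH3 neutral; 1×OH = -1; 2×py neutral; sum -1.
Pd + (-1) = 1+ ⇒ Pd is +2.

+2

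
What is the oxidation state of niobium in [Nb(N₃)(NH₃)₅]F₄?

4 fluoride outside the brackets (-1 each) → the complex ion is 4+.
Ligand charges: 1×N3 = -1; 5×NH3 neutral; sum -1.
Nb + (-1) = 4+ ⇒ Nb is +5.

+5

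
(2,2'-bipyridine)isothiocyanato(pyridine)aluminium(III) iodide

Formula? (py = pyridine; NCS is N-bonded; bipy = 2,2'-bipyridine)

Ligands: 1 pyridine (py, neutral), 1 isothiocyanato (NCS, -1), 1 2,2'-bipyridine (bipy, neutral). Ligand charge sum = -1.
With Al in oxidation state +3, the complex ion is [Al...]^2+.
Charge balance with iodide (-1) requires 1 complex ion per 2 iodide.

[Al(bipy)(NCS)(py)]I2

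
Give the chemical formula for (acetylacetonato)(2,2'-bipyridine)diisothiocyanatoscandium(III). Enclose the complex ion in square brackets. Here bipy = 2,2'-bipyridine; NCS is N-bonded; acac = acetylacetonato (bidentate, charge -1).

[Sc(acac)(bipy)(NCS)2]

Ligands: 1 2,2'-bipyridine (bipy, neutral), 2 isothiocyanato (NCS, -1), 1 acetylacetonato (acac, -1). Ligand charge sum = -3.
With Sc in oxidation state +3, the complex ion is [Sc...].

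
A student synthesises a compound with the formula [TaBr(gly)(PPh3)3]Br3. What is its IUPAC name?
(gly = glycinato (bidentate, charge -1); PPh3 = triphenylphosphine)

bromo(glycinato)tris(triphenylphosphine)tantalum(V) bromide

The 3 bromide counter-ions carry a total charge of -3, so each complex ion is 3+.
Ligand charges: 1×glycinato (-1 each), 1×bromo (-1 each), 3×triphenylphosphine (neutral); total -2. So Ta + (-2) = 3+, giving Ta = +5.
Ligands are named alphabetically: bromo before glycinato before triphenylphosphine.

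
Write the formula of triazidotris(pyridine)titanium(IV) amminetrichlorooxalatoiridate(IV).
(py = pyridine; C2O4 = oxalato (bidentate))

Cation [Ti…]: ligand charges -3, Ti(IV) ⇒ ion charge 1+.
Anion [Ir…]: ligand charges -5, Ir(IV) ⇒ ion charge 1−.

[Ti(N3)3(py)3][Ir(C2O4)Cl3(NH3)]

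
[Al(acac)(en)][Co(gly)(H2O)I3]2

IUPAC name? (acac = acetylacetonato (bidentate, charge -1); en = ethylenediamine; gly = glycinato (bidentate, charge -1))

(acetylacetonato)(ethylenediamine)aluminium(III) aqua(glycinato)triiodocobaltate(III)

Aluminium is always +3 in its complexes; the cation's ligand charges sum to -1, so the complex cation is 2+.
With 2 anions per cation, each anion must be 2/2 = 1−.
Anion: ligand charges sum to -4; for the ion to be 1−, Co = +3.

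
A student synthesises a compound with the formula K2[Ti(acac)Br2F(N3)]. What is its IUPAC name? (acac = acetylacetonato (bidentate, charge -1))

The 2 potassium counter-ions carry a total charge of +2, so each complex ion is 2−.
Ligand charges: 1×acetylacetonato (-1 each), 1×azido (-1 each), 1×fluoro (-1 each), 2×bromo (-1 each); total -5. So Ti + (-5) = 2−, giving Ti = +3.
The complex ion is anionic, so titanium takes the -ate form titanate(III).

potassium (acetylacetonato)azidodibromofluorotitanate(III)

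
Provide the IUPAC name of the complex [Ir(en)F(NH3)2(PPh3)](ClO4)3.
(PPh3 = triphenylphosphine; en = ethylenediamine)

The 3 perchlorate counter-ions carry a total charge of -3, so each complex ion is 3+.
Ligand charges: 1×triphenylphosphine (neutral), 1×ethylenediamine (neutral), 2×ammine (neutral), 1×fluoro (-1 each); total -1. So Ir + (-1) = 3+, giving Ir = +4.
Ligands are named alphabetically: ammine before ethylenediamine before fluoro before triphenylphosphine.

diammine(ethylenediamine)fluoro(triphenylphosphine)iridium(IV) perchlorate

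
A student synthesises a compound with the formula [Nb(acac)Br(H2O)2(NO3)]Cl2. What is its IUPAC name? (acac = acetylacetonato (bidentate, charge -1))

(acetylacetonato)diaquabromonitratoniobium(V) chloride

The 2 chloride counter-ions carry a total charge of -2, so each complex ion is 2+.
Ligand charges: 1×acetylacetonato (-1 each), 1×nitrato (-1 each), 1×bromo (-1 each), 2×aqua (neutral); total -3. So Nb + (-3) = 2+, giving Nb = +5.
Ligands are named alphabetically: acetylacetonato before aqua before bromo before nitrato.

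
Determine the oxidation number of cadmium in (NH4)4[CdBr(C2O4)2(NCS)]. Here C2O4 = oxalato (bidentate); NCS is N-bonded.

4 ammonium outside the brackets (+1 each) → the complex ion is 4−.
Ligand charges: 2×C2O4 = -4; 1×Br = -1; 1×NCS = -1; sum -6.
Cd + (-6) = 4− ⇒ Cd is +2.

+2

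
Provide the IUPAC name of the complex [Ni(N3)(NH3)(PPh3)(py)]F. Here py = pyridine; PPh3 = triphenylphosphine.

ammineazido(pyridine)(triphenylphosphine)nickel(II) fluoride

The 1 fluoride counter-ion carries a total charge of -1, so each complex ion is 1+.
Ligand charges: 1×pyridine (neutral), 1×ammine (neutral), 1×azido (-1 each), 1×triphenylphosphine (neutral); total -1. So Ni + (-1) = 1+, giving Ni = +2.
Ligands are named alphabetically: ammine before azido before pyridine before triphenylphosphine.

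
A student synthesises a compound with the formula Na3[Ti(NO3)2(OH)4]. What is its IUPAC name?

The 3 sodium counter-ions carry a total charge of +3, so each complex ion is 3−.
Ligand charges: 4×hydroxo (-1 each), 2×nitrato (-1 each); total -6. So Ti + (-6) = 3−, giving Ti = +3.
Ligands are named alphabetically: hydroxo before nitrato.
The complex ion is anionic, so titanium takes the -ate form titanate(III).

sodium tetrahydroxodinitratotitanate(III)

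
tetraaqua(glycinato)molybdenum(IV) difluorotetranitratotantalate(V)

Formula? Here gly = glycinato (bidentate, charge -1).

[Mo(gly)(H2O)4][TaF2(NO3)4]3

Cation [Mo…]: ligand charges -1, Mo(IV) ⇒ ion charge 3+.
Anion [Ta…]: ligand charges -6, Ta(V) ⇒ ion charge 1−.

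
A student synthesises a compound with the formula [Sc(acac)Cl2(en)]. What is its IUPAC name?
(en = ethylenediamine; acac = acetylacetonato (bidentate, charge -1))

(acetylacetonato)dichloro(ethylenediamine)scandium(III)

There is no counter-ion, so the complex is neutral overall.
Ligand charges: 2×chloro (-1 each), 1×ethylenediamine (neutral), 1×acetylacetonato (-1 each); total -3. So Sc + (-3) = 0, giving Sc = +3.
Ligands are named alphabetically: acetylacetonato before chloro before ethylenediamine.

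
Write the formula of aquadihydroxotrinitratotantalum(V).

[Ta(H2O)(NO3)3(OH)2]

Ligands: 1 aqua (H2O, neutral), 3 nitrato (NO3, -1), 2 hydroxo (OH, -1). Ligand charge sum = -5.
With Ta in oxidation state +5, the complex ion is [Ta...].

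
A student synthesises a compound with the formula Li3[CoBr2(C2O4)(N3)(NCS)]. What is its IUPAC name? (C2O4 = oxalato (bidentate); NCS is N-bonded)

The 3 lithium counter-ions carry a total charge of +3, so each complex ion is 3−.
Ligand charges: 1×oxalato (-2 each), 1×azido (-1 each), 1×isothiocyanato (-1 each), 2×bromo (-1 each); total -6. So Co + (-6) = 3−, giving Co = +3.
The complex ion is anionic, so cobalt takes the -ate form cobaltate(III).

lithium azidodibromoisothiocyanatooxalatocobaltate(III)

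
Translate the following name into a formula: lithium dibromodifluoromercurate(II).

Ligands: 2 bromo (Br, -1), 2 fluoro (F, -1). Ligand charge sum = -4.
With Hg in oxidation state +2, the complex ion is [Hg...]^2−.
Charge balance with lithium (+1) requires 1 complex ion per 2 lithium.

Li2[HgBr2F2]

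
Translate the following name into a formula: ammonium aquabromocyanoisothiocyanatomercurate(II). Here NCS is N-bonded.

NH4[HgBr(CN)(H2O)(NCS)]

Ligands: 1 bromo (Br, -1), 1 cyano (CN, -1), 1 aqua (H2O, neutral), 1 isothiocyanato (NCS, -1). Ligand charge sum = -3.
With Hg in oxidation state +2, the complex ion is [Hg...]^1−.
Charge balance with ammonium (+1) requires 1 complex ion per 1 ammonium.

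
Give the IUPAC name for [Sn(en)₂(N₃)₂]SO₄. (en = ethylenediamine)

The 1 sulfate counter-ion carries a total charge of -2, so each complex ion is 2+.
Ligand charges: 2×ethylenediamine (neutral), 2×azido (-1 each); total -2. So Sn + (-2) = 2+, giving Sn = +4.
Ligands are named alphabetically: azido before ethylenediamine.

diazidobis(ethylenediamine)tin(IV) sulfate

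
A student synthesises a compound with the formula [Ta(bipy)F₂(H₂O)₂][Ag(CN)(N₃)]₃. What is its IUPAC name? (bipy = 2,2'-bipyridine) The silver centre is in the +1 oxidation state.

diaqua(2,2'-bipyridine)difluorotantalum(V) azidocyanoargentate(I)

Ag is given as +1; the anion's ligand charges sum to -2, so the complex anion is 1−.
With 3 anions per cation, the cation must be 3×1 = 3+.
Cation: ligand charges sum to -2; for the ion to be 3+, Ta = +5.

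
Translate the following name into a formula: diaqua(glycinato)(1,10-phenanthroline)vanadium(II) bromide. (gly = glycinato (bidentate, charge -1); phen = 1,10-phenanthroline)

[V(gly)(H2O)2(phen)]Br

Ligands: 1 glycinato (gly, -1), 1 1,10-phenanthroline (phen, neutral), 2 aqua (H2O, neutral). Ligand charge sum = -1.
Charge balance with bromide (-1) requires 1 complex ion per 1 bromide.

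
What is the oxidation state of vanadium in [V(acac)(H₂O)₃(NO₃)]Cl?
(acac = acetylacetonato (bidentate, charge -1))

1 chloride outside the brackets (-1 each) → the complex ion is 1+.
Ligand charges: 3×H2O neutral; 1×acac = -1; 1×NO3 = -1; sum -2.
V + (-2) = 1+ ⇒ V is +3.

+3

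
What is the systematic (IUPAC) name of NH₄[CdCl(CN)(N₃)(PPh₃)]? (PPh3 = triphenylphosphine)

The 1 ammonium counter-ion carries a total charge of +1, so each complex ion is 1−.
Ligand charges: 1×chloro (-1 each), 1×azido (-1 each), 1×triphenylphosphine (neutral), 1×cyano (-1 each); total -3. So Cd + (-3) = 1−, giving Cd = +2.
Ligands are named alphabetically: azido before chloro before cyano before triphenylphosphine.
The complex ion is anionic, so cadmium takes the -ate form cadmate(II).

ammonium azidochlorocyano(triphenylphosphine)cadmate(II)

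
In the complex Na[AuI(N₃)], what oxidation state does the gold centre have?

1 sodium outside the brackets (+1 each) → the complex ion is 1−.
Ligand charges: 1×I = -1; 1×N3 = -1; sum -2.
Au + (-2) = 1− ⇒ Au is +1.

+1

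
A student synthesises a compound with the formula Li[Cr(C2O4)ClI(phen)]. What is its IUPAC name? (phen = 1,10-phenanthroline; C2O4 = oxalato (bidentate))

The 1 lithium counter-ion carries a total charge of +1, so each complex ion is 1−.
Ligand charges: 1×1,10-phenanthroline (neutral), 1×chloro (-1 each), 1×oxalato (-2 each), 1×iodo (-1 each); total -4. So Cr + (-4) = 1−, giving Cr = +3.
Ligands are named alphabetically: chloro before iodo before oxalato before phenanthroline.
The complex ion is anionic, so chromium takes the -ate form chromate(III).

lithium chloroiodooxalato(1,10-phenanthroline)chromate(III)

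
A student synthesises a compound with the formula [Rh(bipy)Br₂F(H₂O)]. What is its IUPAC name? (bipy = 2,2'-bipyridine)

There is no counter-ion, so the complex is neutral overall.
Ligand charges: 1×aqua (neutral), 2×bromo (-1 each), 1×2,2'-bipyridine (neutral), 1×fluoro (-1 each); total -3. So Rh + (-3) = 0, giving Rh = +3.
Ligands are named alphabetically: aqua before bipyridine before bromo before fluoro.

aqua(2,2'-bipyridine)dibromofluororhodium(III)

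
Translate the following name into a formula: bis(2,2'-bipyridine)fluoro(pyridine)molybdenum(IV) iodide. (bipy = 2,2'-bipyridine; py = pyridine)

[Mo(bipy)2F(py)]I3

Ligands: 2 2,2'-bipyridine (bipy, neutral), 1 fluoro (F, -1), 1 pyridine (py, neutral). Ligand charge sum = -1.
Charge balance with iodide (-1) requires 1 complex ion per 3 iodide.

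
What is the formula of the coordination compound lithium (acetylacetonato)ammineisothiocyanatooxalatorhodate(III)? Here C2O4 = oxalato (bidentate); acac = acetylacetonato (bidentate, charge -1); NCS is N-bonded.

Ligands: 1 oxalato (C2O4, -2), 1 acetylacetonato (acac, -1), 1 ammine (NH3, neutral), 1 isothiocyanato (NCS, -1). Ligand charge sum = -4.
With Rh in oxidation state +3, the complex ion is [Rh...]^1−.
Charge balance with lithium (+1) requires 1 complex ion per 1 lithium.

Li[Rh(acac)(C2O4)(NCS)(NH3)]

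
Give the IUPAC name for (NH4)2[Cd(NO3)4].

ammonium tetranitratocadmate(II)

The 2 ammonium counter-ions carry a total charge of +2, so each complex ion is 2−.
Ligand charges: 4×nitrato (-1 each); total -4. So Cd + (-4) = 2−, giving Cd = +2.
The complex ion is anionic, so cadmium takes the -ate form cadmate(II).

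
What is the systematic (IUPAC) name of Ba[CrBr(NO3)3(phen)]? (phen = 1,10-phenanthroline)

The 1 barium counter-ion carries a total charge of +2, so each complex ion is 2−.
Ligand charges: 1×bromo (-1 each), 3×nitrato (-1 each), 1×1,10-phenanthroline (neutral); total -4. So Cr + (-4) = 2−, giving Cr = +2.
The complex ion is anionic, so chromium takes the -ate form chromate(II).

barium bromotrinitrato(1,10-phenanthroline)chromate(II)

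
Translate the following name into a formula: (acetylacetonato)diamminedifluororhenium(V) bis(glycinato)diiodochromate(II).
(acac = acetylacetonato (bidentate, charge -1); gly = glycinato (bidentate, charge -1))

Cation [Re…]: ligand charges -3, Re(V) ⇒ ion charge 2+.
Anion [Cr…]: ligand charges -4, Cr(II) ⇒ ion charge 2−.
One 2+ cation balances one 2− anion.

[Re(acac)F2(NH3)2][Cr(gly)2I2]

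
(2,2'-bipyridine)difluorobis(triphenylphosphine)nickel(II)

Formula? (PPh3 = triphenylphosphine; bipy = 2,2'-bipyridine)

[Ni(bipy)F2(PPh3)2]

Ligands: 2 triphenylphosphine (PPh3, neutral), 2 fluoro (F, -1), 1 2,2'-bipyridine (bipy, neutral). Ligand charge sum = -2.
With Ni in oxidation state +2, the complex ion is [Ni...].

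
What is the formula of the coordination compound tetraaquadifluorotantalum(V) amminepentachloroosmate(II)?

Cation [Ta…]: ligand charges -2, Ta(V) ⇒ ion charge 3+.
Anion [Os…]: ligand charges -5, Os(II) ⇒ ion charge 3−.
One 3+ cation balances one 3− anion.

[TaF2(H2O)4][OsCl5(NH3)]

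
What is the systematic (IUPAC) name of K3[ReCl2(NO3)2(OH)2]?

The 3 potassium counter-ions carry a total charge of +3, so each complex ion is 3−.
Ligand charges: 2×hydroxo (-1 each), 2×chloro (-1 each), 2×nitrato (-1 each); total -6. So Re + (-6) = 3−, giving Re = +3.
Ligands are named alphabetically: chloro before hydroxo before nitrato.
The complex ion is anionic, so rhenium takes the -ate form rhenate(III).

potassium dichlorodihydroxodinitratorhenate(III)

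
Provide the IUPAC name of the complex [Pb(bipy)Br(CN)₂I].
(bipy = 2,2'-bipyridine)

There is no counter-ion, so the complex is neutral overall.
Ligand charges: 1×2,2'-bipyridine (neutral), 2×cyano (-1 each), 1×bromo (-1 each), 1×iodo (-1 each); total -4. So Pb + (-4) = 0, giving Pb = +4.
Ligands are named alphabetically: bipyridine before bromo before cyano before iodo.

(2,2'-bipyridine)bromodicyanoiodolead(IV)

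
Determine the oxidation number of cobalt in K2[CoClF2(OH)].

2 potassium outside the brackets (+1 each) → the complex ion is 2−.
Ligand charges: 1×OH = -1; 1×Cl = -1; 2×F = -2; sum -4.
Co + (-4) = 2− ⇒ Co is +2.

+2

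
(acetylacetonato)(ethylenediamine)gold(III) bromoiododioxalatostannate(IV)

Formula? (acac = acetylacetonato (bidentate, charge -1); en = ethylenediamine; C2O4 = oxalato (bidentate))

[Au(acac)(en)][SnBr(C2O4)2I]

Cation [Au…]: ligand charges -1, Au(III) ⇒ ion charge 2+.
Anion [Sn…]: ligand charges -6, Sn(IV) ⇒ ion charge 2−.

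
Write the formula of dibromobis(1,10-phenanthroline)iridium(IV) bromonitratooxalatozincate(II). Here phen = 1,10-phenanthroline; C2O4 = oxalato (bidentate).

[IrBr2(phen)2][ZnBr(C2O4)(NO3)]

Cation [Ir…]: ligand charges -2, Ir(IV) ⇒ ion charge 2+.
Anion [Zn…]: ligand charges -4, Zn(II) ⇒ ion charge 2−.
One 2+ cation balances one 2− anion.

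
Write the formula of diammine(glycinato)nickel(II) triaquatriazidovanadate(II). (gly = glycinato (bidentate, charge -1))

[Ni(gly)(NH3)2][V(H2O)3(N3)3]

Cation [Ni…]: ligand charges -1, Ni(II) ⇒ ion charge 1+.
Anion [V…]: ligand charges -3, V(II) ⇒ ion charge 1−.
One 1+ cation balances one 1− anion.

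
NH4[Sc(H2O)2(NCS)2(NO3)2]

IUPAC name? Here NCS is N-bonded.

The 1 ammonium counter-ion carries a total charge of +1, so each complex ion is 1−.
Ligand charges: 2×nitrato (-1 each), 2×aqua (neutral), 2×isothiocyanato (-1 each); total -4. So Sc + (-4) = 1−, giving Sc = +3.
Ligands are named alphabetically: aqua before isothiocyanato before nitrato.
The complex ion is anionic, so scandium takes the -ate form scandate(III).

ammonium diaquadiisothiocyanatodinitratoscandate(III)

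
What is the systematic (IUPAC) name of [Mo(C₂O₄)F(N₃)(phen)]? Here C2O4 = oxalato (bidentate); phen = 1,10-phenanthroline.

There is no counter-ion, so the complex is neutral overall.
Ligand charges: 1×oxalato (-2 each), 1×1,10-phenanthroline (neutral), 1×azido (-1 each), 1×fluoro (-1 each); total -4. So Mo + (-4) = 0, giving Mo = +4.
Ligands are named alphabetically: azido before fluoro before oxalato before phenanthroline.

azidofluorooxalato(1,10-phenanthroline)molybdenum(IV)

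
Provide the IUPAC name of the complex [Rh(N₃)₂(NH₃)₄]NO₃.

tetraamminediazidorhodium(III) nitrate

The 1 nitrate counter-ion carries a total charge of -1, so each complex ion is 1+.
Ligand charges: 2×azido (-1 each), 4×ammine (neutral); total -2. So Rh + (-2) = 1+, giving Rh = +3.
Ligands are named alphabetically: ammine before azido.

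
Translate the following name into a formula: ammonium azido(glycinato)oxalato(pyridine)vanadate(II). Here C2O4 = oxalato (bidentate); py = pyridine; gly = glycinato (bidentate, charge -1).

Ligands: 1 oxalato (C2O4, -2), 1 azido (N3, -1), 1 pyridine (py, neutral), 1 glycinato (gly, -1). Ligand charge sum = -4.
With V in oxidation state +2, the complex ion is [V...]^2−.
Charge balance with ammonium (+1) requires 1 complex ion per 2 ammonium.

(NH4)2[V(C2O4)(gly)(N3)(py)]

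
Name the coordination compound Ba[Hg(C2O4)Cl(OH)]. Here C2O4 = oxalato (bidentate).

The 1 barium counter-ion carries a total charge of +2, so each complex ion is 2−.
Ligand charges: 1×chloro (-1 each), 1×oxalato (-2 each), 1×hydroxo (-1 each); total -4. So Hg + (-4) = 2−, giving Hg = +2.
The complex ion is anionic, so mercury takes the -ate form mercurate(II).

barium chlorohydroxooxalatomercurate(II)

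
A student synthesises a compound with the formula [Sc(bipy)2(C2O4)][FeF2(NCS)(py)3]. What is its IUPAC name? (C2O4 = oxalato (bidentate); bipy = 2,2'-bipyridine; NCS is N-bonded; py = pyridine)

Both ions are complex: the cation is named first with the plain metal name, the anion second with the -ate form; each ion's ligands are alphabetised independently.
Scandium is always +3 in its complexes; the cation's ligand charges sum to -2, so the complex cation is 1+.
A 1:1 salt means the anion carries the equal and opposite charge, 1−.
Anion: ligand charges sum to -3; for the ion to be 1−, Fe = +2.

bis(2,2'-bipyridine)oxalatoscandium(III) difluoroisothiocyanatotris(pyridine)ferrate(II)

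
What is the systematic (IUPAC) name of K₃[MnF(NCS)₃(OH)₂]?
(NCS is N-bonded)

The 3 potassium counter-ions carry a total charge of +3, so each complex ion is 3−.
Ligand charges: 1×fluoro (-1 each), 3×isothiocyanato (-1 each), 2×hydroxo (-1 each); total -6. So Mn + (-6) = 3−, giving Mn = +3.
Ligands are named alphabetically: fluoro before hydroxo before isothiocyanato.
The complex ion is anionic, so manganese takes the -ate form manganate(III).

potassium fluorodihydroxotriisothiocyanatomanganate(III)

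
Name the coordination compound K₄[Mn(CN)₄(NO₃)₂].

potassium tetracyanodinitratomanganate(II)

The 4 potassium counter-ions carry a total charge of +4, so each complex ion is 4−.
Ligand charges: 4×cyano (-1 each), 2×nitrato (-1 each); total -6. So Mn + (-6) = 4−, giving Mn = +2.
The complex ion is anionic, so manganese takes the -ate form manganate(II).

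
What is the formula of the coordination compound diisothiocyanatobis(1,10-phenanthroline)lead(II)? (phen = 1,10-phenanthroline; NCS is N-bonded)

[Pb(NCS)2(phen)2]

Ligands: 2 1,10-phenanthroline (phen, neutral), 2 isothiocyanato (NCS, -1). Ligand charge sum = -2.
With Pb in oxidation state +2, the complex ion is [Pb...].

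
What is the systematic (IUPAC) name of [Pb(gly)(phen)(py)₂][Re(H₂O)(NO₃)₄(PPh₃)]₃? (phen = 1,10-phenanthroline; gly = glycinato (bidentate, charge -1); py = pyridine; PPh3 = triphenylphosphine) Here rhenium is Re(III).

Both ions are complex: the cation is named first with the plain metal name, the anion second with the -ate form; each ion's ligands are alphabetised independently.
Re is given as +3; the anion's ligand charges sum to -4, so the complex anion is 1−.
With 3 anions per cation, the cation must be 3×1 = 3+.
Cation: ligand charges sum to -1; for the ion to be 3+, Pb = +4.

(glycinato)(1,10-phenanthroline)bis(pyridine)lead(IV) aquatetranitrato(triphenylphosphine)rhenate(III)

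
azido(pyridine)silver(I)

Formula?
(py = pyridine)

Ligands: 1 azido (N3, -1), 1 pyridine (py, neutral). Ligand charge sum = -1.
With Ag in oxidation state +1, the complex ion is [Ag...].

[Ag(N3)(py)]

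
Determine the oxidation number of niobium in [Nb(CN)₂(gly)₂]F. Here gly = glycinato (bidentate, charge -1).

1 fluoride outside the brackets (-1 each) → the complex ion is 1+.
Ligand charges: 2×CN = -2; 2×gly = -2; sum -4.
Nb + (-4) = 1+ ⇒ Nb is +5.

+5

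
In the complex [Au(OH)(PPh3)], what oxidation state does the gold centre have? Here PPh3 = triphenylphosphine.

+1

No counter-ion: the bracketed complex is neutral.
Ligand charges: 1×OH = -1; 1×PPh3 neutral; sum -1.
Au + (-1) = 0 ⇒ Au is +1.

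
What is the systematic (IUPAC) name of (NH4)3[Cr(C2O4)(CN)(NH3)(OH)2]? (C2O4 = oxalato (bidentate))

ammonium amminecyanodihydroxooxalatochromate(II)

The 3 ammonium counter-ions carry a total charge of +3, so each complex ion is 3−.
Ligand charges: 2×hydroxo (-1 each), 1×oxalato (-2 each), 1×ammine (neutral), 1×cyano (-1 each); total -5. So Cr + (-5) = 3−, giving Cr = +2.
Ligands are named alphabetically: ammine before cyano before hydroxo before oxalato.
The complex ion is anionic, so chromium takes the -ate form chromate(II).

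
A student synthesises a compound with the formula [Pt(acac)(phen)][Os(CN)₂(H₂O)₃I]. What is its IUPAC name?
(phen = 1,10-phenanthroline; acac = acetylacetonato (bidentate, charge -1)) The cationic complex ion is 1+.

Both ions are complex: the cation is named first with the plain metal name, the anion second with the -ate form; each ion's ligands are alphabetised independently.
The complex cation is given as 1+; its ligand charges sum to -1, so Pt = +2.
A 1:1 salt means the anion carries the equal and opposite charge, 1−.
Anion: ligand charges sum to -3; for the ion to be 1−, Os = +2.

(acetylacetonato)(1,10-phenanthroline)platinum(II) triaquadicyanoiodoosmate(II)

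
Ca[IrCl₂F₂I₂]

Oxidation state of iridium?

1 calcium outside the brackets (+2 each) → the complex ion is 2−.
Ligand charges: 2×I = -2; 2×F = -2; 2×Cl = -2; sum -6.
Ir + (-6) = 2− ⇒ Ir is +4.

+4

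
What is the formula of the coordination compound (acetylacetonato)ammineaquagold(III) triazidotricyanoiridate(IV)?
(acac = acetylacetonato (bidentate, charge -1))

[Au(acac)(H2O)(NH3)][Ir(CN)3(N3)3]

Cation [Au…]: ligand charges -1, Au(III) ⇒ ion charge 2+.
Anion [Ir…]: ligand charges -6, Ir(IV) ⇒ ion charge 2−.
One 2+ cation balances one 2− anion.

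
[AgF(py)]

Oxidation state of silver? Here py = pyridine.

+1

No counter-ion: the bracketed complex is neutral.
Ligand charges: 1×F = -1; 1×py neutral; sum -1.
Ag + (-1) = 0 ⇒ Ag is +1.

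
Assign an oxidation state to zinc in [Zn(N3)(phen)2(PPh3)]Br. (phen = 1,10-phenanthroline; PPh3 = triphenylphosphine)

1 bromide outside the brackets (-1 each) → the complex ion is 1+.
Ligand charges: 1×N3 = -1; 2×phen neutral; 1×PPh3 neutral; sum -1.
Zn + (-1) = 1+ ⇒ Zn is +2.

+2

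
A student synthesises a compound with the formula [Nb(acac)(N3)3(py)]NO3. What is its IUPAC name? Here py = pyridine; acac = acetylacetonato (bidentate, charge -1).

(acetylacetonato)triazido(pyridine)niobium(V) nitrate

The 1 nitrate counter-ion carries a total charge of -1, so each complex ion is 1+.
Ligand charges: 3×azido (-1 each), 1×pyridine (neutral), 1×acetylacetonato (-1 each); total -4. So Nb + (-4) = 1+, giving Nb = +5.
Ligands are named alphabetically: acetylacetonato before azido before pyridine.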